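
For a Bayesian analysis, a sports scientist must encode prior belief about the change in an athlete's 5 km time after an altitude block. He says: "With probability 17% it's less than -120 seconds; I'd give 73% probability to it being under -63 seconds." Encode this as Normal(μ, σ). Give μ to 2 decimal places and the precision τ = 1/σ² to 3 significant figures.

For Normal(μ,σ), the p-quantile is μ + z_p·σ. Here z_{0.17} = -0.9542, z_{0.73} = 0.6128.
So -120 = μ − 0.9542σ and -63 = μ + 0.6128σ.
Subtracting: σ = (-63 − -120)/(0.6128 − (-0.9542)) = 36.38.
Then μ = -120 − (-0.9542)·36.38 = -85.29.
Precision τ = 1/σ² = 1/36.38² = 0.000756.

μ = -85.29, τ = 0.000756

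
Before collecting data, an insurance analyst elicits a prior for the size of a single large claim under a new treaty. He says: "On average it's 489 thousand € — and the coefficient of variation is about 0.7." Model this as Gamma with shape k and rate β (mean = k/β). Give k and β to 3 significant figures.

k ≈ 2.04, β ≈ 0.00417

For Gamma(k, rate β): mean = k/β, variance = k/β², so CV = 1/√k.
CV = 0.7, hence k = 1/CV² = 2.04.
Then β = k/mean = 2.04/489 = 0.00417.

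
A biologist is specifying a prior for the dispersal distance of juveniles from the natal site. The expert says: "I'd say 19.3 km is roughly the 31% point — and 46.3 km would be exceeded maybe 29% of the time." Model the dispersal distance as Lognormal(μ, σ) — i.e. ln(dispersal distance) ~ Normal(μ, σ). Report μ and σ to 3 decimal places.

If T ~ Lognormal(μ,σ) then ln T ~ Normal(μ,σ), so the p-quantile of ln T is μ + z_p·σ.
ln(19.3) = 2.96 and ln(46.3) = 3.835; z_{0.31} = -0.4959, z_{0.71} = 0.5534.
σ = (3.835 − 2.96)/(0.5534 − (-0.4959)) = 0.834.
μ = 2.96 − (-0.4959)·0.834 = 3.374.

μ ≈ 3.374, σ ≈ 0.834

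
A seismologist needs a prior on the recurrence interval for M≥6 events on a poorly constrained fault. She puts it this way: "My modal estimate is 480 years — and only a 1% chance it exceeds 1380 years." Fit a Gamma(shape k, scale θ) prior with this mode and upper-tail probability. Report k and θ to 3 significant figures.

Gamma(k,θ) with k>1 has mode (k−1)θ, so θ = 480/(k−1).
Need P(X < 1380) = 0.99 with θ tied to k this way. Start at k = 2, θ = 480: P(X<1380) ≈ 0.781.
Too low — raise k to concentrate. Iterating converges to k ≈ 5.08.
Then θ = 480/(5.08−1) ≈ 118.

k ≈ 5.08, θ ≈ 118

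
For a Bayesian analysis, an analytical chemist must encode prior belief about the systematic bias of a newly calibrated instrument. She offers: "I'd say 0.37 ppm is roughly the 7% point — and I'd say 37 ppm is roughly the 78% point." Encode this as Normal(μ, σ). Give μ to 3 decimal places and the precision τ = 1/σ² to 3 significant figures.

μ = 24.417, τ = 0.00377

For Normal(μ,σ), the p-quantile is μ + z_p·σ. Here z_{0.07} = -1.476, z_{0.78} = 0.7722.
So 0.37 = μ − 1.476σ and 37 = μ + 0.7722σ.
Subtracting: σ = (37 − 0.37)/(0.7722 − (-1.476)) = 16.295.
Then μ = 0.37 − (-1.476)·16.295 = 24.417.
Precision τ = 1/σ² = 1/16.29² = 0.00377.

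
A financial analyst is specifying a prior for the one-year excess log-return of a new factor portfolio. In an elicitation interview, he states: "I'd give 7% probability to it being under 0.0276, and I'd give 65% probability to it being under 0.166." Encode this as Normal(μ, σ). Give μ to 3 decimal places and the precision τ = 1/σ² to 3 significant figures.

The p-quantile of Normal(μ,σ) is μ + z_p·σ, with z_{0.07} = -1.476 and z_{0.65} = 0.3853.
Eliminate σ: μ = (z₂·x₁ − z₁·x₂)/(z₂ − z₁) = (0.3853·0.0276 − (-1.476)·0.166)/1.861 = 0.137.
Then σ = (x₂ − x₁)/(z₂ − z₁) = (0.166 − 0.0276)/1.861 = 0.074.
Precision τ = 1/σ² = 1/0.07436² = 181.

μ = 0.137, τ = 181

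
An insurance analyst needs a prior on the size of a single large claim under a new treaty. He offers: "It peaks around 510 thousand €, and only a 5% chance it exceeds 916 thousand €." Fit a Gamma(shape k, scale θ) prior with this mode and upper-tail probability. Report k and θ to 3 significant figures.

k ≈ 9.13, θ ≈ 62.8

Gamma(k,θ) with k>1 has mode (k−1)θ, so θ = 510/(k−1).
Need P(X < 916) = 0.95 with θ tied to k this way. Start at k = 2, θ = 510: P(X<916) ≈ 0.536.
Too low — raise k to concentrate. Iterating converges to k ≈ 9.13.
Then θ = 510/(9.13−1) ≈ 62.8.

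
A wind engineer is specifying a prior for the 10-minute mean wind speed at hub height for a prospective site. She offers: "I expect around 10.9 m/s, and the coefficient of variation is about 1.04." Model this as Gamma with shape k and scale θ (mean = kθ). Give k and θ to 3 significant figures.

For Gamma(k, scale θ): mean = kθ, variance = kθ², so CV = 1/√k.
CV = 1.04, hence k = 1/CV² = 0.925.
Then θ = mean/k = 10.9/0.925 = 11.8.

k ≈ 0.925, θ ≈ 11.8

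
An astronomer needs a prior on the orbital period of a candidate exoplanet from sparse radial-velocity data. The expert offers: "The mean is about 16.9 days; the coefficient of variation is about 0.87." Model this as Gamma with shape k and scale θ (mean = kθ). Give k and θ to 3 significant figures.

k ≈ 1.32, θ ≈ 12.8

For Gamma(k, scale θ): mean = kθ, variance = kθ², so CV = 1/√k.
CV = 0.87, hence k = 1/CV² = 1.32.
Then θ = mean/k = 16.9/1.32 = 12.8.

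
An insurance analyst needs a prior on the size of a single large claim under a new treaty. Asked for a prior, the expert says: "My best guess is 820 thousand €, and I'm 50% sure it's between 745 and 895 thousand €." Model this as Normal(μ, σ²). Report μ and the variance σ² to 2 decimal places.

A symmetric 50% interval runs μ ± z·σ with z = 0.6745.
Half-width = 75, so σ = 75/0.6745 = 111.195 and σ² = 12364.37.
μ is the stated best guess, 820.00.

μ = 820.00, σ² = 12364.37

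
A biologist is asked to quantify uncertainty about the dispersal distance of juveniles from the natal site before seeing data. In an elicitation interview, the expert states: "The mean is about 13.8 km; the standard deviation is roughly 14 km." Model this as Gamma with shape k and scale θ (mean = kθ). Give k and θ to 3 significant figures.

For Gamma(k, scale θ): mean = kθ, variance = kθ², so CV = 1/√k.
CV = SD/mean = 14/13.8 = 1.014, hence k = 1/CV² = 0.972.
Then θ = mean/k = 13.8/0.972 = 14.2.

k ≈ 0.972, θ ≈ 14.2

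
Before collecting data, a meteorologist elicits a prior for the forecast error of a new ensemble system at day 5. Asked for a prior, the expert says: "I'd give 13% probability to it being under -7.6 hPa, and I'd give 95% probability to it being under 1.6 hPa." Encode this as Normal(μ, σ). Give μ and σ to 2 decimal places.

For Normal(μ,σ), the p-quantile is μ + z_p·σ. Here z_{0.13} = -1.126, z_{0.95} = 1.645.
So -7.6 = μ − 1.126σ and 1.6 = μ + 1.645σ.
Subtracting: σ = (1.6 − -7.6)/(1.645 − (-1.126)) = 3.32.
Then μ = -7.6 − (-1.126)·3.32 = -3.86.

μ = -3.86, σ = 3.32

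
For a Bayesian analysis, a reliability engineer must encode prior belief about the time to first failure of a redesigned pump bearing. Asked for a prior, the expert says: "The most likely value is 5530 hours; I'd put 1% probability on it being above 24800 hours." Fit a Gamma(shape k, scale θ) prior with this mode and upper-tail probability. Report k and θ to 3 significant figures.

Gamma(k,θ) with k>1 has mode (k−1)θ, so θ = 5530/(k−1).
Need P(X < 24800) = 0.99 with θ tied to k this way. Start at k = 2, θ = 5530: P(X<24800) ≈ 0.938.
Too low — raise k to concentrate. Iterating converges to k ≈ 2.8.
Then θ = 5530/(2.8−1) ≈ 3080.

k ≈ 2.8, θ ≈ 3080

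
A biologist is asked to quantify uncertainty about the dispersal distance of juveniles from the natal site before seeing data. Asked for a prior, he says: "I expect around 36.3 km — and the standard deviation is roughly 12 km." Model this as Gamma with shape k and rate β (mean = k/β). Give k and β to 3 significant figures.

For Gamma(k, rate β): mean = k/β, variance = k/β², so CV = 1/√k.
CV = SD/mean = 12/36.3 = 0.3306, hence k = 1/CV² = 9.15.
Then β = k/mean = 9.15/36.3 = 0.252.

k ≈ 9.15, β ≈ 0.252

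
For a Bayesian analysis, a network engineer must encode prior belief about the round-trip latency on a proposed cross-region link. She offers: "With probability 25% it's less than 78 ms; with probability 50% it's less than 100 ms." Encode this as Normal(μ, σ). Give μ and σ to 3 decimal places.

The p-quantile of Normal(μ,σ) is μ + z_p·σ, with z_{0.25} = -0.6745 and z_{0.5} = 0.
Eliminate σ: μ = (z₂·x₁ − z₁·x₂)/(z₂ − z₁) = (0·78 − (-0.6745)·100)/0.6745 = 100.000.
Then σ = (x₂ − x₁)/(z₂ − z₁) = (100 − 78)/0.6745 = 32.617.

μ = 100.000, σ = 32.617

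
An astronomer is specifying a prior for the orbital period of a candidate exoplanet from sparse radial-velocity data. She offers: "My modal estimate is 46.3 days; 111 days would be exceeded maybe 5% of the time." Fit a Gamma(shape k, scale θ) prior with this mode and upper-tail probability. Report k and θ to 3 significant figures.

Gamma(k,θ) with k>1 has mode (k−1)θ, so θ = 46.3/(k−1).
Need P(X < 111) = 0.95 with θ tied to k this way. Start at k = 2, θ = 46.3: P(X<111) ≈ 0.691.
Too low — raise k to concentrate. Iterating converges to k ≈ 4.57.
Then θ = 46.3/(4.57−1) ≈ 13.

k ≈ 4.57, θ ≈ 13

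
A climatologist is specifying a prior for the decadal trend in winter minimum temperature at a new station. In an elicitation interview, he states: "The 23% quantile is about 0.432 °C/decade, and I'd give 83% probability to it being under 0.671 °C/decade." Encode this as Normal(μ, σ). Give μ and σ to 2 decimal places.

The p-quantile of Normal(μ,σ) is μ + z_p·σ, with z_{0.23} = -0.7388 and z_{0.83} = 0.9542.
Eliminate σ: μ = (z₂·x₁ − z₁·x₂)/(z₂ − z₁) = (0.9542·0.432 − (-0.7388)·0.671)/1.693 = 0.54.
Then σ = (x₂ − x₁)/(z₂ − z₁) = (0.671 − 0.432)/1.693 = 0.14.

μ = 0.54, σ = 0.14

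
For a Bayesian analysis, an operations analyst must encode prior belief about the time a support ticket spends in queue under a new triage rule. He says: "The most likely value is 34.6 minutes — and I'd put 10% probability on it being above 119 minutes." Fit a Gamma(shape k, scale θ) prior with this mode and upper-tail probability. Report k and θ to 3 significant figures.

k ≈ 2.23, θ ≈ 28.2

Gamma(k,θ) with k>1 has mode (k−1)θ, so θ = 34.6/(k−1).
Need P(X < 119) = 0.9 with θ tied to k this way. Start at k = 2, θ = 34.6: P(X<119) ≈ 0.858.
Too low — raise k to concentrate. Iterating converges to k ≈ 2.23.
Then θ = 34.6/(2.23−1) ≈ 28.2.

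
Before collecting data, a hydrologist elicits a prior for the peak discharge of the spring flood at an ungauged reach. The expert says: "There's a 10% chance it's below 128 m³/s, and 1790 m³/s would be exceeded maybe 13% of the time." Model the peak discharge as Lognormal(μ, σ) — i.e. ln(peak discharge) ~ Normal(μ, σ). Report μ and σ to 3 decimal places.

μ ≈ 6.256, σ ≈ 1.096

If T ~ Lognormal(μ,σ) then ln T ~ Normal(μ,σ), so the p-quantile of ln T is μ + z_p·σ.
ln(128) = 4.852 and ln(1790) = 7.49; z_{0.1} = -1.282, z_{0.87} = 1.126.
σ = (7.49 − 4.852)/(1.126 − (-1.282)) = 1.096.
μ = 4.852 − (-1.282)·1.096 = 6.256.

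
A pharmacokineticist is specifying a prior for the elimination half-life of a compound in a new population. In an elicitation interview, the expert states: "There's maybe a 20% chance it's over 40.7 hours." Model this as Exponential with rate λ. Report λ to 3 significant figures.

P(T > 40.7) = e^(−λ·40.7) = 0.2, so λ = −ln(0.2)/40.7 = 0.0395.

λ ≈ 0.0395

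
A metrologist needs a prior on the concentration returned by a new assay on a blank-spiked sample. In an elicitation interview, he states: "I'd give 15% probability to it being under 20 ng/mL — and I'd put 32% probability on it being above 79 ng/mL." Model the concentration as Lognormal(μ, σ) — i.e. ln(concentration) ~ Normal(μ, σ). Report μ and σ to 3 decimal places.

If T ~ Lognormal(μ,σ) then ln T ~ Normal(μ,σ), so the p-quantile of ln T is μ + z_p·σ.
ln(20) = 2.996 and ln(79) = 4.369; z_{0.15} = -1.036, z_{0.68} = 0.4677.
σ = (4.369 − 2.996)/(0.4677 − (-1.036)) = 0.913.
μ = 2.996 − (-1.036)·0.913 = 3.942.

μ ≈ 3.942, σ ≈ 0.913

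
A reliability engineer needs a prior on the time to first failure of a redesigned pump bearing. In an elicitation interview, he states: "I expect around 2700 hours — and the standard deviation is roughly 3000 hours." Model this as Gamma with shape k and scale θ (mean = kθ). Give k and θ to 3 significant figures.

k ≈ 0.81, θ ≈ 3330

For Gamma(k, scale θ): mean = kθ, variance = kθ², so CV = 1/√k.
CV = SD/mean = 3000/2700 = 1.111, hence k = 1/CV² = 0.81.
Then θ = mean/k = 2700/0.81 = 3330.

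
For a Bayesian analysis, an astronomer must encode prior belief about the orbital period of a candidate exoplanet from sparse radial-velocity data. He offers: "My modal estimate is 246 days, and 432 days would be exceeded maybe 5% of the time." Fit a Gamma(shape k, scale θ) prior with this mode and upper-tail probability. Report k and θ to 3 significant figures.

k ≈ 9.8, θ ≈ 28

Gamma(k,θ) with k>1 has mode (k−1)θ, so θ = 246/(k−1).
Need P(X < 432) = 0.95 with θ tied to k this way. Start at k = 2, θ = 246: P(X<432) ≈ 0.524.
Too low — raise k to concentrate. Iterating converges to k ≈ 9.8.
Then θ = 246/(9.8−1) ≈ 28.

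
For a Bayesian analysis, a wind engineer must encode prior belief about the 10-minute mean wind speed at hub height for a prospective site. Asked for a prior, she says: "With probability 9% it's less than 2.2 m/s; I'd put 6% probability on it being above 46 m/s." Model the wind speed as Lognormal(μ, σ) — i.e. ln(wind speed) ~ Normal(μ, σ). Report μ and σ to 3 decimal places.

μ ≈ 2.196, σ ≈ 1.050

If T ~ Lognormal(μ,σ) then ln T ~ Normal(μ,σ), so the p-quantile of ln T is μ + z_p·σ.
ln(2.2) = 0.7885 and ln(46) = 3.829; z_{0.09} = -1.341, z_{0.94} = 1.555.
σ = (3.829 − 0.7885)/(1.555 − (-1.341)) = 1.050.
μ = 0.7885 − (-1.341)·1.050 = 2.196.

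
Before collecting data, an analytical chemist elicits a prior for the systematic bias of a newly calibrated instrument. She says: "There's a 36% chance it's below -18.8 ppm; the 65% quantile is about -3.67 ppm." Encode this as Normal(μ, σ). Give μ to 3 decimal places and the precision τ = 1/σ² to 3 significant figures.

For Normal(μ,σ), the p-quantile is μ + z_p·σ. Here z_{0.36} = -0.3585, z_{0.65} = 0.3853.
So -18.8 = μ − 0.3585σ and -3.67 = μ + 0.3853σ.
Subtracting: σ = (-3.67 − -18.8)/(0.3853 − (-0.3585)) = 20.342.
Then μ = -18.8 − (-0.3585)·20.342 = -11.508.
Precision τ = 1/σ² = 1/20.34² = 0.00242.

μ = -11.508, τ = 0.00242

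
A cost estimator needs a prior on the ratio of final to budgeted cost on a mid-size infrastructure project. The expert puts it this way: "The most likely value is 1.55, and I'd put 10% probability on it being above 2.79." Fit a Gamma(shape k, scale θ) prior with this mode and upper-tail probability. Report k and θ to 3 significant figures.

Gamma(k,θ) with k>1 has mode (k−1)θ, so θ = 1.55/(k−1).
Need P(X < 2.79) = 0.9 with θ tied to k this way. Start at k = 2, θ = 1.55: P(X<2.79) ≈ 0.537.
Too low — raise k to concentrate. Iterating converges to k ≈ 6.51.
Then θ = 1.55/(6.51−1) ≈ 0.281.

k ≈ 6.51, θ ≈ 0.281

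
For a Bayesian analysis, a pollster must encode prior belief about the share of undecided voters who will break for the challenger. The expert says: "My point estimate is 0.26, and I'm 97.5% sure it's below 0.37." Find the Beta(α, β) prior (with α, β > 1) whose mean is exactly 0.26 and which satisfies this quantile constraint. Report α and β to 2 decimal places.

α ≈ 17.58, β ≈ 50.05

With mean 0.26 fixed, write α = 0.26s, β = 0.74s where s = α+β.
Need P(θ < 0.37) = 0.975 under Beta(0.26s, 0.74s). Normal approximation: (q−m)/√(m(1−m)/s) ≈ z_{0.975} = 1.96, so s ≈ 0.26·0.74·(1.96)²/(0.37−0.26)² = 61.1.
At s = 61.1: P(θ<0.37) ≈ 0.969. Adjusting to match 0.975 gives s ≈ 67.63.
So α = 0.26·67.63 ≈ 17.58, β = 0.74·67.63 ≈ 50.05.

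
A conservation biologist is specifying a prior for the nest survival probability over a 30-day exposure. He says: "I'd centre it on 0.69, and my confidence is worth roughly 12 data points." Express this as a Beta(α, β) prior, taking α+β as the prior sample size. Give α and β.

Under the effective-sample-size interpretation, Beta(α, β) has prior mean α/(α+β) and prior sample size α+β.
So α+β = 12 and α/(α+β) = 0.69, giving α = 0.69·12 = 8.28 and β = 12 − 8.28 = 3.72.

α = 8.28, β = 3.72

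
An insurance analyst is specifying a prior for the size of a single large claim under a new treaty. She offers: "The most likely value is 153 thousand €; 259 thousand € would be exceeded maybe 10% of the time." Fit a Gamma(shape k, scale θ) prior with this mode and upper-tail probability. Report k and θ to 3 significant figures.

Gamma(k,θ) with k>1 has mode (k−1)θ, so θ = 153/(k−1).
Need P(X < 259) = 0.9 with θ tied to k this way. Start at k = 2, θ = 153: P(X<259) ≈ 0.505.
Too low — raise k to concentrate. Iterating converges to k ≈ 7.83.
Then θ = 153/(7.83−1) ≈ 22.4.

k ≈ 7.83, θ ≈ 22.4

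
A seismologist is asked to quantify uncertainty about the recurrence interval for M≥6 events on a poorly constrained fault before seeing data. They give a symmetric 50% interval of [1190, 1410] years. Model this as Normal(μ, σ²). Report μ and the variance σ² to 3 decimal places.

A symmetric 50% interval runs μ ± z·σ with z = 0.6745.
Half-width = 110, so σ = 110/0.6745 = 163.0862 and σ² = 26597.123.
μ is the interval midpoint, 1300.000.

μ = 1300.000, σ² = 26597.123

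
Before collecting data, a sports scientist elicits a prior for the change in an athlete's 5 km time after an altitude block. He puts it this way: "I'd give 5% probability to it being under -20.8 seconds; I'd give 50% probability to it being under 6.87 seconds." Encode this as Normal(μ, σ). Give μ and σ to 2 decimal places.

For Normal(μ,σ), the p-quantile is μ + z_p·σ. Here z_{0.05} = -1.645, z_{0.5} = 0.
So -20.8 = μ − 1.645σ and 6.87 = μ + 0σ.
Subtracting: σ = (6.87 − -20.8)/(0 − (-1.645)) = 16.82.
Then μ = -20.8 − (-1.645)·16.82 = 6.87.

μ = 6.87, σ = 16.82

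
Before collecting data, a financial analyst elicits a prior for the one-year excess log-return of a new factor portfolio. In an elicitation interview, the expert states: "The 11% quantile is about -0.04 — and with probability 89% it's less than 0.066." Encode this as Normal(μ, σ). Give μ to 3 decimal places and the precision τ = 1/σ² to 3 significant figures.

μ = 0.013, τ = 536

For Normal(μ,σ), the p-quantile is μ + z_p·σ. Here z_{0.11} = -1.227, z_{0.89} = 1.227.
So -0.04 = μ − 1.227σ and 0.066 = μ + 1.227σ.
Subtracting: σ = (0.066 − -0.04)/(1.227 − (-1.227)) = 0.043.
Then μ = -0.04 − (-1.227)·0.043 = 0.013.
Precision τ = 1/σ² = 1/0.04321² = 536.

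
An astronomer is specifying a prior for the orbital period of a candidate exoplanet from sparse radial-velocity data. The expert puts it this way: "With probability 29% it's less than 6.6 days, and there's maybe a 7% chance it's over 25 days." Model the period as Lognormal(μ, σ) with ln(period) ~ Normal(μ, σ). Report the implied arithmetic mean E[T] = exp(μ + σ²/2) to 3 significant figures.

E[T] ≈ 11.8 days

If T ~ Lognormal(μ,σ) then ln T ~ Normal(μ,σ), so the p-quantile of ln T is μ + z_p·σ.
ln(6.6) = 1.887 and ln(25) = 3.219; z_{0.29} = -0.5534, z_{0.93} = 1.476.
σ = (3.219 − 1.887)/(1.476 − (-0.5534)) = 0.656.
μ = 1.887 − (-0.5534)·0.656 = 2.250.
E[T] = exp(μ + σ²/2) = exp(2.250 + 0.2154) = 11.8 days.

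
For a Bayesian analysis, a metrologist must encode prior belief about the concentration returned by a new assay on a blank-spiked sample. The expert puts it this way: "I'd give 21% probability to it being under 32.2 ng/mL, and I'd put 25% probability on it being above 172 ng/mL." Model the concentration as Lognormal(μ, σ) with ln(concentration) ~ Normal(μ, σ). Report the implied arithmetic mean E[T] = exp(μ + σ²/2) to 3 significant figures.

E[T] ≈ 152 ng/mL

If T ~ Lognormal(μ,σ) then ln T ~ Normal(μ,σ), so the p-quantile of ln T is μ + z_p·σ.
ln(32.2) = 3.472 and ln(172) = 5.147; z_{0.21} = -0.8064, z_{0.75} = 0.6745.
σ = (5.147 − 3.472)/(0.6745 − (-0.8064)) = 1.131.
μ = 3.472 − (-0.8064)·1.131 = 4.384.
E[T] = exp(μ + σ²/2) = exp(4.384 + 0.6401) = 152 ng/mL.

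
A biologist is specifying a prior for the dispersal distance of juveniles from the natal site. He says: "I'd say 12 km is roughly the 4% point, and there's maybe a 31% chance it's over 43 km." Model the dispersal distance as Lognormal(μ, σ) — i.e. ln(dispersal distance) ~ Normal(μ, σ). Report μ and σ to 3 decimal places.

μ ≈ 3.479, σ ≈ 0.568

If T ~ Lognormal(μ,σ) then ln T ~ Normal(μ,σ), so the p-quantile of ln T is μ + z_p·σ.
ln(12) = 2.485 and ln(43) = 3.761; z_{0.04} = -1.751, z_{0.69} = 0.4959.
σ = (3.761 − 2.485)/(0.4959 − (-1.751)) = 0.568.
μ = 2.485 − (-1.751)·0.568 = 3.479.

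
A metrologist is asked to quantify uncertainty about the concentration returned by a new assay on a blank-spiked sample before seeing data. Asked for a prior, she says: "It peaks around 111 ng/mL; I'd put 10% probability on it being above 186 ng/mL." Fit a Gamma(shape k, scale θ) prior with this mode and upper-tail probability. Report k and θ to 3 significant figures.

k ≈ 8.09, θ ≈ 15.7

Gamma(k,θ) with k>1 has mode (k−1)θ, so θ = 111/(k−1).
Need P(X < 186) = 0.9 with θ tied to k this way. Start at k = 2, θ = 111: P(X<186) ≈ 0.499.
Too low — raise k to concentrate. Iterating converges to k ≈ 8.09.
Then θ = 111/(8.09−1) ≈ 15.7.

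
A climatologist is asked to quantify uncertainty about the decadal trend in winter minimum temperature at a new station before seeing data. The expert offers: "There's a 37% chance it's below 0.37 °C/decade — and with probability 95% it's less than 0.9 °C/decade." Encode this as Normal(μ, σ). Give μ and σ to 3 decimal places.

μ = 0.459, σ = 0.268

For Normal(μ,σ), the p-quantile is μ + z_p·σ. Here z_{0.37} = -0.3319, z_{0.95} = 1.645.
So 0.37 = μ − 0.3319σ and 0.9 = μ + 1.645σ.
Subtracting: σ = (0.9 − 0.37)/(1.645 − (-0.3319)) = 0.268.
Then μ = 0.37 − (-0.3319)·0.268 = 0.459.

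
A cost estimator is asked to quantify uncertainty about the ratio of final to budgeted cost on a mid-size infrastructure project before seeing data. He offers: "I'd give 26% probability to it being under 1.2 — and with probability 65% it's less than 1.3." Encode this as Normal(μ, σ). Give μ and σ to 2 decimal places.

μ = 1.26, σ = 0.10

The p-quantile of Normal(μ,σ) is μ + z_p·σ, with z_{0.26} = -0.6433 and z_{0.65} = 0.3853.
Eliminate σ: μ = (z₂·x₁ − z₁·x₂)/(z₂ − z₁) = (0.3853·1.2 − (-0.6433)·1.3)/1.029 = 1.26.
Then σ = (x₂ − x₁)/(z₂ − z₁) = (1.3 − 1.2)/1.029 = 0.10.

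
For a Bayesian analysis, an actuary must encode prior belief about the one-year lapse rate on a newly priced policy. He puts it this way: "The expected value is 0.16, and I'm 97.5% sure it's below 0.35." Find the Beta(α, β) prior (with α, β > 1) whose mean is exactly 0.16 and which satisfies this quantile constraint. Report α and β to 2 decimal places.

With mean 0.16 fixed, write α = 0.16s, β = 0.84s where s = α+β.
Need P(θ < 0.35) = 0.975 under Beta(0.16s, 0.84s). Normal approximation: (q−m)/√(m(1−m)/s) ≈ z_{0.975} = 1.96, so s ≈ 0.16·0.84·(1.96)²/(0.35−0.16)² = 14.3.
At s = 14.3: P(θ<0.35) ≈ 0.958. Adjusting to match 0.975 gives s ≈ 18.98.
So α = 0.16·18.98 ≈ 3.04, β = 0.84·18.98 ≈ 15.95.

α ≈ 3.04, β ≈ 15.95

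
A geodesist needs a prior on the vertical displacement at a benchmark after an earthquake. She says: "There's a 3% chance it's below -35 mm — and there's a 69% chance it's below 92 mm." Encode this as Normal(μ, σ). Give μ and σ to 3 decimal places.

For Normal(μ,σ), the p-quantile is μ + z_p·σ. Here z_{0.03} = -1.881, z_{0.69} = 0.4959.
So -35 = μ − 1.881σ and 92 = μ + 0.4959σ.
Subtracting: σ = (92 − -35)/(0.4959 − (-1.881)) = 53.437.
Then μ = -35 − (-1.881)·53.437 = 65.503.

μ = 65.503, σ = 53.437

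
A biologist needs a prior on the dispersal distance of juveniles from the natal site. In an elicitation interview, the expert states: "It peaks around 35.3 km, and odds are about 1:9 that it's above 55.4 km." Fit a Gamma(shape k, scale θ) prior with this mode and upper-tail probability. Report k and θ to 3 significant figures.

Gamma(k,θ) with k>1 has mode (k−1)θ, so θ = 35.3/(k−1).
Need P(X < 55.4) = 0.9 with θ tied to k this way. Start at k = 2, θ = 35.3: P(X<55.4) ≈ 0.465.
Too low — raise k to concentrate. Iterating converges to k ≈ 10.2.
Then θ = 35.3/(10.2−1) ≈ 3.83.

k ≈ 10.2, θ ≈ 3.83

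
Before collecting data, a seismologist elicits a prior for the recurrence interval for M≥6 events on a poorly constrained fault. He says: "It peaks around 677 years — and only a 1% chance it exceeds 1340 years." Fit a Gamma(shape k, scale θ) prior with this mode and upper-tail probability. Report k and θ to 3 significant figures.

k ≈ 11.6, θ ≈ 64.1

Gamma(k,θ) with k>1 has mode (k−1)θ, so θ = 677/(k−1).
Need P(X < 1340) = 0.99 with θ tied to k this way. Start at k = 2, θ = 677: P(X<1340) ≈ 0.588.
Too low — raise k to concentrate. Iterating converges to k ≈ 11.6.
Then θ = 677/(11.6−1) ≈ 64.1.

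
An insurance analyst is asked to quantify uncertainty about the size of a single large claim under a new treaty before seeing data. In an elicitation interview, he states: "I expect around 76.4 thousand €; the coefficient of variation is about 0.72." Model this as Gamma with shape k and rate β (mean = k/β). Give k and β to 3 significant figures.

k ≈ 1.93, β ≈ 0.0252

For Gamma(k, rate β): mean = k/β, variance = k/β², so CV = 1/√k.
CV = 0.72, hence k = 1/CV² = 1.93.
Then β = k/mean = 1.93/76.4 = 0.0252.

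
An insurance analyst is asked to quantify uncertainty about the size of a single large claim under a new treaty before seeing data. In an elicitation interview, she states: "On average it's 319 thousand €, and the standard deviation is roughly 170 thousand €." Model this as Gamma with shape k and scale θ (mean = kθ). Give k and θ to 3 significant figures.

k ≈ 3.52, θ ≈ 90.6

For Gamma(k, scale θ): mean = kθ, variance = kθ², so CV = 1/√k.
CV = SD/mean = 170/319 = 0.5329, hence k = 1/CV² = 3.52.
Then θ = mean/k = 319/3.52 = 90.6.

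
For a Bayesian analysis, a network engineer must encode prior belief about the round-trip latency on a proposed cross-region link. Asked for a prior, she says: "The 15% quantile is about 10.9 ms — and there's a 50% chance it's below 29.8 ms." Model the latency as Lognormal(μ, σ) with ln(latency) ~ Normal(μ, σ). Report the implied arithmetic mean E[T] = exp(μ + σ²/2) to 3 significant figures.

E[T] ≈ 47.7 ms

If T ~ Lognormal(μ,σ) then ln T ~ Normal(μ,σ), so the p-quantile of ln T is μ + z_p·σ.
ln(10.9) = 2.389 and ln(29.8) = 3.395; z_{0.15} = -1.036, z_{0.5} = 0.
σ = (3.395 − 2.389)/(0 − (-1.036)) = 0.970.
μ = 2.389 − (-1.036)·0.970 = 3.395.
E[T] = exp(μ + σ²/2) = exp(3.395 + 0.4708) = 47.7 ms.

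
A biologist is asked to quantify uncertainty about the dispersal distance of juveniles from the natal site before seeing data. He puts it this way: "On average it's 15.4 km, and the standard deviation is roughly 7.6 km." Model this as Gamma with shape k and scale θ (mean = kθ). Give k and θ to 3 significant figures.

k ≈ 4.11, θ ≈ 3.75

For Gamma(k, scale θ): mean = kθ, variance = kθ², so CV = 1/√k.
CV = SD/mean = 7.6/15.4 = 0.4935, hence k = 1/CV² = 4.11.
Then θ = mean/k = 15.4/4.11 = 3.75.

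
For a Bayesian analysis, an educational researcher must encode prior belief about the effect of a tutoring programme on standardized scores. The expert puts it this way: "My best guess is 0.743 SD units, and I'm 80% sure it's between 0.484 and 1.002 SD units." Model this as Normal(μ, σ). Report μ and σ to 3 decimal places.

μ = 0.743, σ = 0.202

A symmetric 80% interval runs μ ± z·σ with z = 1.282.
Half-width = 0.259, so σ = 0.259/1.282 = 0.202.
μ is the stated best guess, 0.743.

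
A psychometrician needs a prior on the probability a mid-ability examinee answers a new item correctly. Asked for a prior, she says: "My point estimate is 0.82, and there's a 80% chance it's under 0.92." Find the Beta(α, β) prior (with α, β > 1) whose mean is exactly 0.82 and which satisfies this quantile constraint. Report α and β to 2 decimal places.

α ≈ 8.66, β ≈ 1.90

With mean 0.82 fixed, write α = 0.82s, β = 0.18s where s = α+β.
Need P(θ < 0.92) = 0.8 under Beta(0.82s, 0.18s). Normal approximation: (q−m)/√(m(1−m)/s) ≈ z_{0.8} = 0.842, so s ≈ 0.82·0.18·(0.842)²/(0.92−0.82)² = 10.5.
At s = 10.5: P(θ<0.92) ≈ 0.798. Adjusting to match 0.8 gives s ≈ 10.56.
So α = 0.82·10.56 ≈ 8.66, β = 0.18·10.56 ≈ 1.90.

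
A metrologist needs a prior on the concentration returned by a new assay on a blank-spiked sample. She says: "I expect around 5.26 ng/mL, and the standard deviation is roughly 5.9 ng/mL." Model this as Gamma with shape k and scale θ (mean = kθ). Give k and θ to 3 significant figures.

k ≈ 0.795, θ ≈ 6.62

For Gamma(k, scale θ): mean = kθ, variance = kθ², so CV = 1/√k.
CV = SD/mean = 5.9/5.26 = 1.122, hence k = 1/CV² = 0.795.
Then θ = mean/k = 5.26/0.795 = 6.62.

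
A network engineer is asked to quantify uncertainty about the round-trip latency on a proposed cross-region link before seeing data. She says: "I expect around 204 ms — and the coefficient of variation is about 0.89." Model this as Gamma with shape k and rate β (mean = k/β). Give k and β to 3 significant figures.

For Gamma(k, rate β): mean = k/β, variance = k/β², so CV = 1/√k.
CV = 0.89, hence k = 1/CV² = 1.26.
Then β = k/mean = 1.26/204 = 0.00619.

k ≈ 1.26, β ≈ 0.00619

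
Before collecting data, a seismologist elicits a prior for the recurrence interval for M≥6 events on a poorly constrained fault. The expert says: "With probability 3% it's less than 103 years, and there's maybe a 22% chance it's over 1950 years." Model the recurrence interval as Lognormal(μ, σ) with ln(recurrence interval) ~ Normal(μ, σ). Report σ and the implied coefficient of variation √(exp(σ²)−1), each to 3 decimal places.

σ ≈ 1.109, CV ≈ 1.555

If T ~ Lognormal(μ,σ) then ln T ~ Normal(μ,σ), so the p-quantile of ln T is μ + z_p·σ.
ln(103) = 4.635 and ln(1950) = 7.576; z_{0.03} = -1.881, z_{0.78} = 0.7722.
σ = (7.576 − 4.635)/(0.7722 − (-1.881)) = 1.109.
μ = 4.635 − (-1.881)·1.109 = 6.720.
CV = √(exp(σ²)−1) = √(exp(1.2288)−1) = 1.555.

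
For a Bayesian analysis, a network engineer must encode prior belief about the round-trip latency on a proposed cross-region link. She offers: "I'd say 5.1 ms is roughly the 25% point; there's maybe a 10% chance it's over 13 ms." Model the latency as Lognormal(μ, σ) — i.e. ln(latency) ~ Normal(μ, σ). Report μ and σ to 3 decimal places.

μ ≈ 1.952, σ ≈ 0.478

If T ~ Lognormal(μ,σ) then ln T ~ Normal(μ,σ), so the p-quantile of ln T is μ + z_p·σ.
ln(5.1) = 1.629 and ln(13) = 2.565; z_{0.25} = -0.6745, z_{0.9} = 1.282.
σ = (2.565 − 1.629)/(1.282 − (-0.6745)) = 0.478.
μ = 1.629 − (-0.6745)·0.478 = 1.952.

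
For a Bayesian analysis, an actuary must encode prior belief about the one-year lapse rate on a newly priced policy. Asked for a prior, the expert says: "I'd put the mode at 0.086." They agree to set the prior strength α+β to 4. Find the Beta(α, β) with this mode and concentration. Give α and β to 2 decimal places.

α = 1.17, β = 2.83

For α,β > 1 the Beta mode is (α−1)/(α+β−2). With α+β = 4, the mode is (α−1)/2.
Set (α−1)/2 = 0.086 → α = 1 + 0.086·2 = 1.17.
β = 4 − α = 2.83.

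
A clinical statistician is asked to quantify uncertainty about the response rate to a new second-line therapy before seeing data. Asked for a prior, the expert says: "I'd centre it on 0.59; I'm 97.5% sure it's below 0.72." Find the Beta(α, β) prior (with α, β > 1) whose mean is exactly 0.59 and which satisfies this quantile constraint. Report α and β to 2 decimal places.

With mean 0.59 fixed, write α = 0.59s, β = 0.41s where s = α+β.
Need P(θ < 0.72) = 0.975 under Beta(0.59s, 0.41s). Normal approximation: (q−m)/√(m(1−m)/s) ≈ z_{0.975} = 1.96, so s ≈ 0.59·0.41·(1.96)²/(0.72−0.59)² = 55.0.
At s = 55.0: P(θ<0.72) ≈ 0.979. Adjusting to match 0.975 gives s ≈ 50.78.
So α = 0.59·50.78 ≈ 29.96, β = 0.41·50.78 ≈ 20.82.

α ≈ 29.96, β ≈ 20.82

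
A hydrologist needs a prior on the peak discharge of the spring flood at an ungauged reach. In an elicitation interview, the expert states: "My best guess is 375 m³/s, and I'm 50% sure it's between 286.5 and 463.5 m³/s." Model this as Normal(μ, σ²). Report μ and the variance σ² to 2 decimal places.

μ = 375.00, σ² = 17216.14

A symmetric 50% interval runs μ ± z·σ with z = 0.6745.
Half-width = 88.5, so σ = 88.5/0.6745 = 131.210 and σ² = 17216.14.
μ is the stated best guess, 375.00.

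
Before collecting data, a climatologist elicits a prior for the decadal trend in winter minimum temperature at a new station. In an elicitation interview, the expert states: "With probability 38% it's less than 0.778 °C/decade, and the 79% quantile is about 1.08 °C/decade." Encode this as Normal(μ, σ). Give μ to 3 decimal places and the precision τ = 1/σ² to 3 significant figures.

For Normal(μ,σ), the p-quantile is μ + z_p·σ. Here z_{0.38} = -0.3055, z_{0.79} = 0.8064.
So 0.778 = μ − 0.3055σ and 1.08 = μ + 0.8064σ.
Subtracting: σ = (1.08 − 0.778)/(0.8064 − (-0.3055)) = 0.272.
Then μ = 0.778 − (-0.3055)·0.272 = 0.861.
Precision τ = 1/σ² = 1/0.2716² = 13.6.

μ = 0.861, τ = 13.6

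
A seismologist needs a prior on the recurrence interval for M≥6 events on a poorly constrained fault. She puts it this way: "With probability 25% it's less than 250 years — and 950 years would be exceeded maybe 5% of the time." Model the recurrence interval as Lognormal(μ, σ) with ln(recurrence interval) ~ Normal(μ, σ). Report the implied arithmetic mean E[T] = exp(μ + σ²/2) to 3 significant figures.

E[T] ≈ 435 years

If T ~ Lognormal(μ,σ) then ln T ~ Normal(μ,σ), so the p-quantile of ln T is μ + z_p·σ.
ln(250) = 5.521 and ln(950) = 6.856; z_{0.25} = -0.6745, z_{0.95} = 1.645.
σ = (6.856 − 5.521)/(1.645 − (-0.6745)) = 0.576.
μ = 5.521 − (-0.6745)·0.576 = 5.910.
E[T] = exp(μ + σ²/2) = exp(5.910 + 0.1657) = 435 years.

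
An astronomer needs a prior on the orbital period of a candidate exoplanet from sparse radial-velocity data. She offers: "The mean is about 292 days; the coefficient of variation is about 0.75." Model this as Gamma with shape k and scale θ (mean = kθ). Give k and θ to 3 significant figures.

For Gamma(k, scale θ): mean = kθ, variance = kθ², so CV = 1/√k.
CV = 0.75, hence k = 1/CV² = 1.78.
Then θ = mean/k = 292/1.78 = 164.

k ≈ 1.78, θ ≈ 164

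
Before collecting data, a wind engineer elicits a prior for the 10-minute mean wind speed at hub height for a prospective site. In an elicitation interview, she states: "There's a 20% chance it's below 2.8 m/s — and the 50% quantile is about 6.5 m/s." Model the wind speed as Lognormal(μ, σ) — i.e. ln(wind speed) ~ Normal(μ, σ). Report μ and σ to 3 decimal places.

If T ~ Lognormal(μ,σ) then ln T ~ Normal(μ,σ), so the p-quantile of ln T is μ + z_p·σ.
ln(2.8) = 1.03 and ln(6.5) = 1.872; z_{0.2} = -0.8416, z_{0.5} = 0.
σ = (1.872 − 1.03)/(0 − (-0.8416)) = 1.001.
μ = 1.03 − (-0.8416)·1.001 = 1.872.

μ ≈ 1.872, σ ≈ 1.001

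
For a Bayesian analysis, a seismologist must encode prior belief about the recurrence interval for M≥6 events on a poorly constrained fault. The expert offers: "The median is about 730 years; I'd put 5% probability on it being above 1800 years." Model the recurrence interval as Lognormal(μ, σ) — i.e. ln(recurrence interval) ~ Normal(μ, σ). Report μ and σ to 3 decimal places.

μ ≈ 6.593, σ ≈ 0.549

If T ~ Lognormal(μ,σ) then ln T ~ Normal(μ,σ), so the p-quantile of ln T is μ + z_p·σ.
ln(730) = 6.593 and ln(1800) = 7.496; z_{0.5} = 0, z_{0.95} = 1.645.
σ = (7.496 − 6.593)/(1.645 − (0)) = 0.549.
μ = 6.593 − (0)·0.549 = 6.593.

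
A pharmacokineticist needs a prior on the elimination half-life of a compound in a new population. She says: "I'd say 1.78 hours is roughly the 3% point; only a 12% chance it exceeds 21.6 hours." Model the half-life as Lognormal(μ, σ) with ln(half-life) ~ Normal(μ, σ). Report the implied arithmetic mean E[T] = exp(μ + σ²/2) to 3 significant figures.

If T ~ Lognormal(μ,σ) then ln T ~ Normal(μ,σ), so the p-quantile of ln T is μ + z_p·σ.
ln(1.78) = 0.5766 and ln(21.6) = 3.073; z_{0.03} = -1.881, z_{0.88} = 1.175.
σ = (3.073 − 0.5766)/(1.175 − (-1.881)) = 0.817.
μ = 0.5766 − (-1.881)·0.817 = 2.113.
E[T] = exp(μ + σ²/2) = exp(2.113 + 0.3336) = 11.5 hours.

E[T] ≈ 11.5 hours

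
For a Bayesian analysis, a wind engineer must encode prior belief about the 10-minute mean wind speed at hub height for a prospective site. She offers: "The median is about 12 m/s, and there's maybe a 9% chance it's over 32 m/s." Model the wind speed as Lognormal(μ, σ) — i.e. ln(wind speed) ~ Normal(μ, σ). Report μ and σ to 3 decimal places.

μ ≈ 2.485, σ ≈ 0.732

If T ~ Lognormal(μ,σ) then ln T ~ Normal(μ,σ), so the p-quantile of ln T is μ + z_p·σ.
ln(12) = 2.485 and ln(32) = 3.466; z_{0.5} = 0, z_{0.91} = 1.341.
σ = (3.466 − 2.485)/(1.341 − (0)) = 0.732.
μ = 2.485 − (0)·0.732 = 2.485.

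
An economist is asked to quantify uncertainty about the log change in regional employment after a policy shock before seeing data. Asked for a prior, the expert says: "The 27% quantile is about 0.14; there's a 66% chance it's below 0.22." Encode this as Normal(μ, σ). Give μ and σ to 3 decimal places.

μ = 0.188, σ = 0.078

The p-quantile of Normal(μ,σ) is μ + z_p·σ, with z_{0.27} = -0.6128 and z_{0.66} = 0.4125.
Eliminate σ: μ = (z₂·x₁ − z₁·x₂)/(z₂ − z₁) = (0.4125·0.14 − (-0.6128)·0.22)/1.025 = 0.188.
Then σ = (x₂ − x₁)/(z₂ − z₁) = (0.22 − 0.14)/1.025 = 0.078.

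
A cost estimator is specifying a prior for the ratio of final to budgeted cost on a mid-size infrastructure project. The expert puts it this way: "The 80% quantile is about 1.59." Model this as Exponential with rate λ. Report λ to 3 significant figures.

P(T < 1.59) = 1 − e^(−λ·1.59) = 0.8, so λ = −ln(1−0.8)/1.59 = −ln(0.2)/1.59 = 1.01.

λ ≈ 1.01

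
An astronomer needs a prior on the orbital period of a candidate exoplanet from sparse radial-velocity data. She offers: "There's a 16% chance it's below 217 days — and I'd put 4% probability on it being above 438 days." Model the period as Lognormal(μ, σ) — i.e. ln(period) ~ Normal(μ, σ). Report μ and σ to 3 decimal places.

μ ≈ 5.634, σ ≈ 0.256

If T ~ Lognormal(μ,σ) then ln T ~ Normal(μ,σ), so the p-quantile of ln T is μ + z_p·σ.
ln(217) = 5.38 and ln(438) = 6.082; z_{0.16} = -0.9945, z_{0.96} = 1.751.
σ = (6.082 − 5.38)/(1.751 − (-0.9945)) = 0.256.
μ = 5.38 − (-0.9945)·0.256 = 5.634.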